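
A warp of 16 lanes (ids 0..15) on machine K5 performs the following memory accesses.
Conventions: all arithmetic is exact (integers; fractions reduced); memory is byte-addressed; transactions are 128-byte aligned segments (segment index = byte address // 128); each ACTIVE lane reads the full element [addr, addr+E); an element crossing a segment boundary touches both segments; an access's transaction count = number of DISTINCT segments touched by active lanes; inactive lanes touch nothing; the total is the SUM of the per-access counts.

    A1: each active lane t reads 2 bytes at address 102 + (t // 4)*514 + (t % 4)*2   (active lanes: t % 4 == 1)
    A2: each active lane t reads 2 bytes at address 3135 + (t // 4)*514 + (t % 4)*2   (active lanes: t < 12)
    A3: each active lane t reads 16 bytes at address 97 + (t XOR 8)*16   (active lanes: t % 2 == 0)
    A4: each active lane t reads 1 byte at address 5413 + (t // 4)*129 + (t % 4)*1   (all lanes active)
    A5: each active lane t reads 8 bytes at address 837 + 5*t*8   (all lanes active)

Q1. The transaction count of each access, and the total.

A1: 4 transactions
A2: 3 transactions
A3: 3 transactions
A4: 4 transactions
A5: 6 transactions

Answer: 4,3,3,4,6; total 20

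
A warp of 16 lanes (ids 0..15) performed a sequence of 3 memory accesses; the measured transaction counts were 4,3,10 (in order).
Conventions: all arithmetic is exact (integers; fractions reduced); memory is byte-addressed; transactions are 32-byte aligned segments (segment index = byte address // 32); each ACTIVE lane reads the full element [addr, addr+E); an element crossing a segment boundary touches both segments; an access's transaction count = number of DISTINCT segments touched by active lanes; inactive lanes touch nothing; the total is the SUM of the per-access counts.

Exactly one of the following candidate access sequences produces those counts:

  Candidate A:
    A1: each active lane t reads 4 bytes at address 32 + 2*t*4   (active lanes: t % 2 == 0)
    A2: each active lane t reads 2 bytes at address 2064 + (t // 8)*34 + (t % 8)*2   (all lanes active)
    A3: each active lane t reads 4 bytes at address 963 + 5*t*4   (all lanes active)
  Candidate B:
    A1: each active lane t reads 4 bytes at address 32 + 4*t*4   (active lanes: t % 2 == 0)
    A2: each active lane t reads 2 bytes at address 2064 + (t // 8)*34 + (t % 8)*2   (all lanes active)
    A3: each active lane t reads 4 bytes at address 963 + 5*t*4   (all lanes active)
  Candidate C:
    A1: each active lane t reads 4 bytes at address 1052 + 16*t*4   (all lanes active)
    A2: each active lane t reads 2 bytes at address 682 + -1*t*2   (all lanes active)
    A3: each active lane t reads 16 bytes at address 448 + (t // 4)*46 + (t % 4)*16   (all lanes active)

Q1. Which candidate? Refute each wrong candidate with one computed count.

B: A1 gives 8 transactions, not 4
C: A1 gives 16 transactions, not 4
A: all counts match (4,3,10)

Answer: A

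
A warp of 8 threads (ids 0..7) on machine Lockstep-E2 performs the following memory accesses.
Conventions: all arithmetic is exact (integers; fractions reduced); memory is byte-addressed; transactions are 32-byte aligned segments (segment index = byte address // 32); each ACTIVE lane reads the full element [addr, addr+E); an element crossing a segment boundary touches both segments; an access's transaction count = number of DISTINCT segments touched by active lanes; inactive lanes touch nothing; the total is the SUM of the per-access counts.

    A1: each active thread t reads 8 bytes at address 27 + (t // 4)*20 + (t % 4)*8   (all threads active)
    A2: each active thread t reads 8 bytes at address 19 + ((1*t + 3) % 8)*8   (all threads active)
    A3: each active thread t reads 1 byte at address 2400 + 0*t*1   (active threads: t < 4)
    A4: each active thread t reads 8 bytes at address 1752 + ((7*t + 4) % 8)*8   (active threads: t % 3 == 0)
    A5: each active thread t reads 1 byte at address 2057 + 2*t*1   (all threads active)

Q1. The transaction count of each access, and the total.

A1: 3 transactions
A2: 3 transactions
A3: 1 transaction
A4: 2 transactions
A5: 1 transaction

Answer: 3,3,1,2,1; total 10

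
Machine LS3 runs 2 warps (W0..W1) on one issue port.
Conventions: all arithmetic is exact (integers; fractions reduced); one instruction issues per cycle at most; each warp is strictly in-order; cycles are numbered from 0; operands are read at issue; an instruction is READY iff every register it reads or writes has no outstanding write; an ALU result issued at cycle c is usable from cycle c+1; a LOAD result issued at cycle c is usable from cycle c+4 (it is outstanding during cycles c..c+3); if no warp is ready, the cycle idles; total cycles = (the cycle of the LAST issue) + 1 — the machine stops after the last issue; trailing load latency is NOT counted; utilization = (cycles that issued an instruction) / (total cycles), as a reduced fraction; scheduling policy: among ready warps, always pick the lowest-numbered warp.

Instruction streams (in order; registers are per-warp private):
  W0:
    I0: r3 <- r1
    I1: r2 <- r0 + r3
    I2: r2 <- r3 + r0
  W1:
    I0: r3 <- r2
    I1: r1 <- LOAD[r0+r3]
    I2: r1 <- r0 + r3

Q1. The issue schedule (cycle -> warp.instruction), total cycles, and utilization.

cycle 0: W0.I0
cycle 1: W0.I1
cycle 2: W0.I2
cycle 3: W1.I0
cycle 4: W1.I1
cycle 5: idle
cycle 6: idle
cycle 7: idle
cycle 8: W1.I2

Answer: 9 cycles, utilization 2/3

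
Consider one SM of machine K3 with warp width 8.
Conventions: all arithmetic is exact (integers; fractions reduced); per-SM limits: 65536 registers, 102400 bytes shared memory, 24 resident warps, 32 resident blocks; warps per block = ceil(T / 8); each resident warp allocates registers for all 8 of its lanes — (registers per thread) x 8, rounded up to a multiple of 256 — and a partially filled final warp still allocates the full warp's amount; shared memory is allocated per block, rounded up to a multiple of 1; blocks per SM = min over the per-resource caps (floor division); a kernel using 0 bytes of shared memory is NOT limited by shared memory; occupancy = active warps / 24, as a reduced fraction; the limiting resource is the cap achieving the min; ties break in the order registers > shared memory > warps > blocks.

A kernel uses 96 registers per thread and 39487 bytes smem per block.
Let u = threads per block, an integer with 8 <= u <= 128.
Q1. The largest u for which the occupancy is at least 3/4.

Answer: u = 96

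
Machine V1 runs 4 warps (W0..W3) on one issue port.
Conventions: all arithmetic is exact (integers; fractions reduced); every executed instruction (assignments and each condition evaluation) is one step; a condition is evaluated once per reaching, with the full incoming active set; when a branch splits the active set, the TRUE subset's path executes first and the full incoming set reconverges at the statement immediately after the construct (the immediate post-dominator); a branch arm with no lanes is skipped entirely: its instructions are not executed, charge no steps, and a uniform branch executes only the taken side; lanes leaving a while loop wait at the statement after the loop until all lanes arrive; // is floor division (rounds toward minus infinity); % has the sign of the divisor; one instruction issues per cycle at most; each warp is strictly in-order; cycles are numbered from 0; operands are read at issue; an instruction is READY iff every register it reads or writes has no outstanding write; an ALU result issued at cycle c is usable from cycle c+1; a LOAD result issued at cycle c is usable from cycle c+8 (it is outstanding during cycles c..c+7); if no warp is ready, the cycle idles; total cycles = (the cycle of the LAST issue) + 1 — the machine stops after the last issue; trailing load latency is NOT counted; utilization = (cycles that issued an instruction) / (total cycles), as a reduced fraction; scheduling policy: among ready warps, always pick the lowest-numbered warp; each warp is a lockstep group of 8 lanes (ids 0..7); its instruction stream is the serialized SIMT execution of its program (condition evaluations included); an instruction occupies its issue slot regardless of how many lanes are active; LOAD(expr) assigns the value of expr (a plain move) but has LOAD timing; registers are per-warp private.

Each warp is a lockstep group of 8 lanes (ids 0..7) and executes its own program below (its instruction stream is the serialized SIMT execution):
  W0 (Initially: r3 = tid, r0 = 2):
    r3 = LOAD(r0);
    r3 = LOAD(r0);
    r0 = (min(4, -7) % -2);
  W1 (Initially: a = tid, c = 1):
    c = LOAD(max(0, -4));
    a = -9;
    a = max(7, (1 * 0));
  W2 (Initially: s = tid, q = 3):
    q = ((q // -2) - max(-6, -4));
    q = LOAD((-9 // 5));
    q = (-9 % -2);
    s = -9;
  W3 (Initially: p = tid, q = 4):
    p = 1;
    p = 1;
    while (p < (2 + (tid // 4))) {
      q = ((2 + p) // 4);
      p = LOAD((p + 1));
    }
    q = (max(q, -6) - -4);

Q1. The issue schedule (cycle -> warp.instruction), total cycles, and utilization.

cycle 0: W0.I0
cycle 1: W1.I0
cycle 2: W1.I1
cycle 3: W1.I2
cycle 4: W2.I0
cycle 5: W2.I1
cycle 6: W3.I0
cycle 7: W3.I1
cycle 8: W0.I1
cycle 9: W0.I2
cycle 10: W3.I2
cycle 11: W3.I3
cycle 12: W3.I4
cycle 13: W2.I2
cycle 14: W2.I3
cycle 15: idle
cycle 16: idle
cycle 17: idle
cycle 18: idle
cycle 19: idle
cycle 20: W3.I5
cycle 21: W3.I6
cycle 22: W3.I7
cycle 23: idle
cycle 24: idle
cycle 25: idle
cycle 26: idle
cycle 27: idle
cycle 28: idle
cycle 29: idle
cycle 30: W3.I8
cycle 31: W3.I9

Answer: 32 cycles, utilization 5/8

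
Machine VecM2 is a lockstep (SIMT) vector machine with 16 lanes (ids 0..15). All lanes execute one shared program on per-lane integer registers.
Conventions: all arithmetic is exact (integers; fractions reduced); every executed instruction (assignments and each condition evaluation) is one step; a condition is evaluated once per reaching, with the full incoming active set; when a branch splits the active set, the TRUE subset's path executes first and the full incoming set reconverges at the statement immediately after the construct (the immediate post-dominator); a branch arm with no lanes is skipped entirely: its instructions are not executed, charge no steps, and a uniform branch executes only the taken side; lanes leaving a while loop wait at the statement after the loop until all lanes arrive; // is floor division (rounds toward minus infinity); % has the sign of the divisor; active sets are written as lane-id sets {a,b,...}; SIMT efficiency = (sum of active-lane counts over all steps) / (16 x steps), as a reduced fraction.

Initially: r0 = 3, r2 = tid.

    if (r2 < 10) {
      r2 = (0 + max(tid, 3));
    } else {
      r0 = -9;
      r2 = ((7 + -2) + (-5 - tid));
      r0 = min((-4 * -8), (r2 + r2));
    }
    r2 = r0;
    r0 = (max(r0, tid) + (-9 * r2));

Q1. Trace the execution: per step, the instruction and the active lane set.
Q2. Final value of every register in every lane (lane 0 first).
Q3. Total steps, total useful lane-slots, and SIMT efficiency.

step 0: eval (r2 < 10)               {0,1,2,3,4,5,6,7,8,9,10,11,12,13,14,15}
step 1: r2 <- (0 + max(tid, 3))      {0,1,2,3,4,5,6,7,8,9}
step 2: r0 <- -9                     {10,11,12,13,14,15}
step 3: r2 <- ((7 + -2) + (-5 - tid)) {10,11,12,13,14,15}
step 4: r0 <- min((-4 * -8), (r2 + r2)) {10,11,12,13,14,15}
step 5: r2 <- r0                     {0,1,2,3,4,5,6,7,8,9,10,11,12,13,14,15}
step 6: r0 <- (max(r0, tid) + (-9 * r2)) {0,1,2,3,4,5,6,7,8,9,10,11,12,13,14,15}

Answer: 7 steps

r0: -24,-24,-24,-24,-23,-22,-21,-20,-19,-18,190,209,228,247,266,285
r2: 3,3,3,3,3,3,3,3,3,3,-20,-22,-24,-26,-28,-30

steps = 7; useful = 76; efficiency = 76/112 = 19/28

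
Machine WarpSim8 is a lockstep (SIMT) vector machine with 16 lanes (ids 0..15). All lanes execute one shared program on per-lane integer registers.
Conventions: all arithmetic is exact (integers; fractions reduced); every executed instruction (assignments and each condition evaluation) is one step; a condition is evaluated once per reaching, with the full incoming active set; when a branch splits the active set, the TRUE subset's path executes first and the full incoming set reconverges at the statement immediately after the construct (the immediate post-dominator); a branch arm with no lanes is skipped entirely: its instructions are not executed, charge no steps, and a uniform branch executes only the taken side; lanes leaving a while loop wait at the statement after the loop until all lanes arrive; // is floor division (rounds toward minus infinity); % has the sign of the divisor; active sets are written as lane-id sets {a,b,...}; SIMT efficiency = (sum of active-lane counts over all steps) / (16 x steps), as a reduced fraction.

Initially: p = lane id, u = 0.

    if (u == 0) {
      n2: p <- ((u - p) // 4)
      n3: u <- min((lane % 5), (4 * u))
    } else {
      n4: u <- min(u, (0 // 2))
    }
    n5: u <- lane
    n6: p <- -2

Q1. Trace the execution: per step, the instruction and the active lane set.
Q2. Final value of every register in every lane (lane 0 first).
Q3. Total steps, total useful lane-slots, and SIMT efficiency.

step 0: eval (u == 0)                {0,1,2,3,4,5,6,7,8,9,10,11,12,13,14,15}
step 1: p <- ((u - p) // 4)          {0,1,2,3,4,5,6,7,8,9,10,11,12,13,14,15}
step 2: u <- min((lane % 5), (4 * u)) {0,1,2,3,4,5,6,7,8,9,10,11,12,13,14,15}
step 3: u <- lane                    {0,1,2,3,4,5,6,7,8,9,10,11,12,13,14,15}
step 4: p <- -2                      {0,1,2,3,4,5,6,7,8,9,10,11,12,13,14,15}

Answer: 5 steps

p: -2,-2,-2,-2,-2,-2,-2,-2,-2,-2,-2,-2,-2,-2,-2,-2
u: 0,1,2,3,4,5,6,7,8,9,10,11,12,13,14,15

steps = 5; useful = 80; efficiency = 80/80 = 1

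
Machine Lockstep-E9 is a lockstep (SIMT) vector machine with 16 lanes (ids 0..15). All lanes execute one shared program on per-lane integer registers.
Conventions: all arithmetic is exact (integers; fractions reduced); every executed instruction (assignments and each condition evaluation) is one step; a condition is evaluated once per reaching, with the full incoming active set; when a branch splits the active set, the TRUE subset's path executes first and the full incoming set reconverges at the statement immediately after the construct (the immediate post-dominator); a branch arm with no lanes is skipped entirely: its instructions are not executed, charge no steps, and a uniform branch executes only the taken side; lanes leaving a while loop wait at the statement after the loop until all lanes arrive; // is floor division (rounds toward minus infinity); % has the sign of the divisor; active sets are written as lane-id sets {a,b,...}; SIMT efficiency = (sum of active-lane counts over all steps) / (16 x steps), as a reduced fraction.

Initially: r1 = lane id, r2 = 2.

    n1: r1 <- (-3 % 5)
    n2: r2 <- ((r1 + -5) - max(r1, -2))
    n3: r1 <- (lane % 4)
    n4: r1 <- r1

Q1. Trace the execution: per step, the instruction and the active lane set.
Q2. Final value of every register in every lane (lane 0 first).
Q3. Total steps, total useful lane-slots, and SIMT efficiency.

step 0: r1 <- (-3 % 5)               {0,1,2,3,4,5,6,7,8,9,10,11,12,13,14,15}
step 1: r2 <- ((r1 + -5) - max(r1, -2)) {0,1,2,3,4,5,6,7,8,9,10,11,12,13,14,15}
step 2: r1 <- (lane % 4)             {0,1,2,3,4,5,6,7,8,9,10,11,12,13,14,15}
step 3: r1 <- r1                     {0,1,2,3,4,5,6,7,8,9,10,11,12,13,14,15}

Answer: 4 steps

r1: 0,1,2,3,0,1,2,3,0,1,2,3,0,1,2,3
r2: -5,-5,-5,-5,-5,-5,-5,-5,-5,-5,-5,-5,-5,-5,-5,-5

steps = 4; useful = 64; efficiency = 64/64 = 1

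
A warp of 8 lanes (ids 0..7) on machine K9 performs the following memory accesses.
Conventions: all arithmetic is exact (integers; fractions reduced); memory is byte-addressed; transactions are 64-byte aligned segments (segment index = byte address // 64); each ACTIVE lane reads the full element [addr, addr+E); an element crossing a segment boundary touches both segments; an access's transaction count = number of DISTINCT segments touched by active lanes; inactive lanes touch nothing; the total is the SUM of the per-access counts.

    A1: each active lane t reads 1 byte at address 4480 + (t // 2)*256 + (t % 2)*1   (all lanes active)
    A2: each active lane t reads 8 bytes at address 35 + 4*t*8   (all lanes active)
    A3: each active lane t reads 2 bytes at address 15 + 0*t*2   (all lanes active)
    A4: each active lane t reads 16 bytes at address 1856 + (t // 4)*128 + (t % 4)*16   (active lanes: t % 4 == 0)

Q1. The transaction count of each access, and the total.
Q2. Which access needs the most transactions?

A1: 4 transactions
A2: 5 transactions
A3: 1 transaction
A4: 2 transactions

Answer: 4,5,1,2; total 12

Answer: A2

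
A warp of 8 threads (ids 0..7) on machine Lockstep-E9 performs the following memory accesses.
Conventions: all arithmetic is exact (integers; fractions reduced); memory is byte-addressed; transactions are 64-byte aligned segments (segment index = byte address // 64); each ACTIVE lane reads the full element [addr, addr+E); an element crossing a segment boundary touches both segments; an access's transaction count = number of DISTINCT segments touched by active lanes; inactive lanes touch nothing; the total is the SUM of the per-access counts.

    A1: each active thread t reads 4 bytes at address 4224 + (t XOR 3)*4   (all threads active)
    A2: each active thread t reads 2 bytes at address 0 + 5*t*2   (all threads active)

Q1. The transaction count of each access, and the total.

A1: 1 transaction
A2: 2 transactions

Answer: 1,2; total 3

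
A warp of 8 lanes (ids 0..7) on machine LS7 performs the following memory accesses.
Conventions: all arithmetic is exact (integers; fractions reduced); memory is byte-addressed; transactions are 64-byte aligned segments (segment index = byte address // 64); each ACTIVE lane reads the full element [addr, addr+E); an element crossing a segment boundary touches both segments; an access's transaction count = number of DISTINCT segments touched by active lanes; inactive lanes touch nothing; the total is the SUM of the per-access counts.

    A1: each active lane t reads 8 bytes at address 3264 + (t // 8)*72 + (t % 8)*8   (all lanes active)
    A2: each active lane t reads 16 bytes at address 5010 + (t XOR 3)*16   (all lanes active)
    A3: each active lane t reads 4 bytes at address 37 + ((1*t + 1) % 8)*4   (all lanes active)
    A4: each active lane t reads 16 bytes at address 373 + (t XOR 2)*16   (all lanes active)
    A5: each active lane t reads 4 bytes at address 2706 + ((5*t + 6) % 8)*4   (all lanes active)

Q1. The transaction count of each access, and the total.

A1: 1 transaction
A2: 3 transactions
A3: 2 transactions
A4: 3 transactions
A5: 1 transaction

Answer: 1,3,2,3,1; total 10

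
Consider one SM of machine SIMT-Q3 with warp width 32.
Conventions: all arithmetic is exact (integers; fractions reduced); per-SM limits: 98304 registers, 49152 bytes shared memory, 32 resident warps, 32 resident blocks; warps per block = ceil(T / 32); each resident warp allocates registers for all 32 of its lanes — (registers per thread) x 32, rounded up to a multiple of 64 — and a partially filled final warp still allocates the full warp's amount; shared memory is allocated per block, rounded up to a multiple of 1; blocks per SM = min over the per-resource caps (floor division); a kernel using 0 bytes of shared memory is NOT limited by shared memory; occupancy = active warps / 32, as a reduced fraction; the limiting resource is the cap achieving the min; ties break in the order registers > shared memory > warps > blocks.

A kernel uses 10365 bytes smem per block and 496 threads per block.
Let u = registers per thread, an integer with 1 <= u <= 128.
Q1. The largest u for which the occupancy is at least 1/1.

Answer: u = 96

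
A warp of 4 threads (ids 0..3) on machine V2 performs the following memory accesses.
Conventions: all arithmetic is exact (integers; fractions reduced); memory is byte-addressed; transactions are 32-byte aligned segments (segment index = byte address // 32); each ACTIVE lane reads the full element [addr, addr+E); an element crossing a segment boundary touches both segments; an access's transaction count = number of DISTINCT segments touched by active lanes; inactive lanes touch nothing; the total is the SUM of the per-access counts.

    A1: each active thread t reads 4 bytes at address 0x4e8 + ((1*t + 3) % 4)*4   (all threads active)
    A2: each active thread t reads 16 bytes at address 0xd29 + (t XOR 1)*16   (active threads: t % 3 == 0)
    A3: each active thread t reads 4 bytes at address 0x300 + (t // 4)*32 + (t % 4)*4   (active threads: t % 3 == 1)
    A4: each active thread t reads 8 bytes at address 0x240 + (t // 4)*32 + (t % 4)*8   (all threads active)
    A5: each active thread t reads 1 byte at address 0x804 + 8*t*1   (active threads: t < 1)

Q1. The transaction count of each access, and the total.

A1: 1 transaction
A2: 2 transactions
A3: 1 transaction
A4: 1 transaction
A5: 1 transaction

Answer: 1,2,1,1,1; total 6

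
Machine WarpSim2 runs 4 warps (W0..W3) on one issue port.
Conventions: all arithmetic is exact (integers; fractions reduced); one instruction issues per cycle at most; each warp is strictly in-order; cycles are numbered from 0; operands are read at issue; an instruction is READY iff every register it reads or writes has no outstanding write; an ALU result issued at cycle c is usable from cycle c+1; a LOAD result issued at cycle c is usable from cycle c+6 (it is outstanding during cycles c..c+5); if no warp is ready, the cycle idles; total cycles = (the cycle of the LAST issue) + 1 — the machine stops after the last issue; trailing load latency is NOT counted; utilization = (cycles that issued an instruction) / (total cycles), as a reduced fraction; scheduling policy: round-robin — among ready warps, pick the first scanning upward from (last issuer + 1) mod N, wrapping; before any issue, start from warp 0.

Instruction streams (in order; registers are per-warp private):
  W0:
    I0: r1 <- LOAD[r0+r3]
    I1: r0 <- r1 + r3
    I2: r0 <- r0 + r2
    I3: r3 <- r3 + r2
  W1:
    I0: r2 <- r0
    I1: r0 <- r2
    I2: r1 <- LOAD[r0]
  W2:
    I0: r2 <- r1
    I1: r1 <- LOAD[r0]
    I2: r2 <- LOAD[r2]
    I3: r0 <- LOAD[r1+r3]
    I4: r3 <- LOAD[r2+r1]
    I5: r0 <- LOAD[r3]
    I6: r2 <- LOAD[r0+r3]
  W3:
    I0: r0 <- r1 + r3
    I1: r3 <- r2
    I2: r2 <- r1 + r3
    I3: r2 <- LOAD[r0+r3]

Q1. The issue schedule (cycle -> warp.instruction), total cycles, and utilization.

cycle 0: W0.I0
cycle 1: W1.I0
cycle 2: W2.I0
cycle 3: W3.I0
cycle 4: W1.I1
cycle 5: W2.I1
cycle 6: W3.I1
cycle 7: W0.I1
cycle 8: W1.I2
cycle 9: W2.I2
cycle 10: W3.I2
cycle 11: W0.I2
cycle 12: W2.I3
cycle 13: W3.I3
cycle 14: W0.I3
cycle 15: W2.I4
cycle 16: idle
cycle 17: idle
cycle 18: idle
cycle 19: idle
cycle 20: idle
cycle 21: W2.I5
cycle 22: idle
cycle 23: idle
cycle 24: idle
cycle 25: idle
cycle 26: idle
cycle 27: W2.I6

Answer: 28 cycles, utilization 9/14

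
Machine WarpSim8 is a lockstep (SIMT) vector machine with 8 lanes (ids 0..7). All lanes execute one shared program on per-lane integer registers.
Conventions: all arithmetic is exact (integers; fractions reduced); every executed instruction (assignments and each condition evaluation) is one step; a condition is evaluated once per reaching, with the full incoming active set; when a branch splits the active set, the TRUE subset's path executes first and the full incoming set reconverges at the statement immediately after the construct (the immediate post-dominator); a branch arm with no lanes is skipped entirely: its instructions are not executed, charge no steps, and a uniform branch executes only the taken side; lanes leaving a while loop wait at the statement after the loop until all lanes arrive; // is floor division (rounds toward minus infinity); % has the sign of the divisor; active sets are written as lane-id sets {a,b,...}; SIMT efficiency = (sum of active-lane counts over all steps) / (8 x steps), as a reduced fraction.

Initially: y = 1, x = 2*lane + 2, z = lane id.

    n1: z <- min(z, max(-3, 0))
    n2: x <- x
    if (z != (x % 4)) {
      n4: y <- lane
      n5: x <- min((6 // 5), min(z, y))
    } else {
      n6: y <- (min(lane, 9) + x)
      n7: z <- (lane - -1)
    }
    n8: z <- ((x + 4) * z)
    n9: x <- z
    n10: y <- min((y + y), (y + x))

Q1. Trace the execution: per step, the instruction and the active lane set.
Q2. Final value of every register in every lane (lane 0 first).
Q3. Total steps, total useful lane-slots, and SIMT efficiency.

step 0: z <- min(z, max(-3, 0))      {0,1,2,3,4,5,6,7}
step 1: x <- x                       {0,1,2,3,4,5,6,7}
step 2: eval (z != (x % 4))          {0,1,2,3,4,5,6,7}
step 3: y <- lane                    {0,2,4,6}
step 4: x <- min((6 // 5), min(z, y)) {0,2,4,6}
step 5: y <- (min(lane, 9) + x)      {1,3,5,7}
step 6: z <- (lane - -1)             {1,3,5,7}
step 7: z <- ((x + 4) * z)           {0,1,2,3,4,5,6,7}
step 8: x <- z                       {0,1,2,3,4,5,6,7}
step 9: y <- min((y + y), (y + x))   {0,1,2,3,4,5,6,7}

Answer: 10 steps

y: 0,10,2,22,4,34,6,46
x: 0,16,0,48,0,96,0,160
z: 0,16,0,48,0,96,0,160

steps = 10; useful = 64; efficiency = 64/80 = 4/5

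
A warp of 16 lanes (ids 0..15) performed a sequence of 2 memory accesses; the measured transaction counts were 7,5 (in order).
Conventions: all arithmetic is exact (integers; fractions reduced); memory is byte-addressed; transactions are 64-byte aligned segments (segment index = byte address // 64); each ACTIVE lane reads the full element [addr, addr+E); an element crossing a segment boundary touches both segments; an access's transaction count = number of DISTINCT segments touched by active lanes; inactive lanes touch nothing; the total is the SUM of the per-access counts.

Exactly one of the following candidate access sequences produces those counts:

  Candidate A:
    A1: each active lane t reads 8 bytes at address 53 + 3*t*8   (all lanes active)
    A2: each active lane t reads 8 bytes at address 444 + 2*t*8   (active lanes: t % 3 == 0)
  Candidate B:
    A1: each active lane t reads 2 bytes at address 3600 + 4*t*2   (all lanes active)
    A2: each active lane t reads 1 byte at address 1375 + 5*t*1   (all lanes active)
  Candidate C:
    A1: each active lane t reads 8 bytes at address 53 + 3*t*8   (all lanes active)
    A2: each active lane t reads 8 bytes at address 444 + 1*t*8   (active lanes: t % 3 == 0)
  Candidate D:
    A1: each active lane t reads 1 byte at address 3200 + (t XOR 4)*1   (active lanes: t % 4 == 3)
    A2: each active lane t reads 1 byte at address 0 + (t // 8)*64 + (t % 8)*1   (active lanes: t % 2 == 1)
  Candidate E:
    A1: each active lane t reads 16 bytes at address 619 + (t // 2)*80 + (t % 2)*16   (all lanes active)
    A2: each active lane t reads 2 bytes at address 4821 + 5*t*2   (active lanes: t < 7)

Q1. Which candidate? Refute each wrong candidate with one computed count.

B: A1 gives 3 transactions, not 7
C: A2 gives 3 transactions, not 5
D: A1 gives 1 transaction, not 7
E: A1 gives 10 transactions, not 7
A: all counts match (7,5)

Answer: A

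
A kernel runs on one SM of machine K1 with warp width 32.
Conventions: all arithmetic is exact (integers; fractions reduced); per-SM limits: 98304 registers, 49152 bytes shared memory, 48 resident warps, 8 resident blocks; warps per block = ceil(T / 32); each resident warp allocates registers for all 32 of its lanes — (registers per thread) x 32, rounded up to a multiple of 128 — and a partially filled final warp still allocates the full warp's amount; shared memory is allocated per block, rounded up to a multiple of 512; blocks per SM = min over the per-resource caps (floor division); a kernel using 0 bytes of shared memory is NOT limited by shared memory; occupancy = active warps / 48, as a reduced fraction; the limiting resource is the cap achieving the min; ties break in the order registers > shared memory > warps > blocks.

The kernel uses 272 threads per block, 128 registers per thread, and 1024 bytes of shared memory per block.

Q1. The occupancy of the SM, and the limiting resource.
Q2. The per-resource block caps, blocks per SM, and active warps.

Answer: occupancy 3/8, limited by registers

registers: 2 blocks
shared memory: 48 blocks
warps: 5 blocks
blocks: 8 blocks

Answer: 2 blocks, 18 active warps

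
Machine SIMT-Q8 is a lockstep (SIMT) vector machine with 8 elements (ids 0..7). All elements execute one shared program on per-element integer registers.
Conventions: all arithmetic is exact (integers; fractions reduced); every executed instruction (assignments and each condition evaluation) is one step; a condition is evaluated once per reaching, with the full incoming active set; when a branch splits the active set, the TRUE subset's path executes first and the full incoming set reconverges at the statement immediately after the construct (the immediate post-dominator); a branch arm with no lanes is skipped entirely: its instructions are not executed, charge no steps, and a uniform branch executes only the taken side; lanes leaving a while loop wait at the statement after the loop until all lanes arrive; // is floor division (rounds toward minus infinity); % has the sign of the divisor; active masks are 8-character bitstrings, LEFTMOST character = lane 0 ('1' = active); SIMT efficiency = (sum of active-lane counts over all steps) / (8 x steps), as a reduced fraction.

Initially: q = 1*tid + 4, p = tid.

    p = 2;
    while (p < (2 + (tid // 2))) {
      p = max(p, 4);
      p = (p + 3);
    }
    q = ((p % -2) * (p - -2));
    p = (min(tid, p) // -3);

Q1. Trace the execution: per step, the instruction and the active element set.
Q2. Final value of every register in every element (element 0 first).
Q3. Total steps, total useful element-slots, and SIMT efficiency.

step 0: p <- 2                       11111111
step 1: eval (p < (2 + (tid // 2)))  11111111
step 2: p <- max(p, 4)               00111111
step 3: p <- (p + 3)                 00111111
step 4: eval (p < (2 + (tid // 2)))  00111111
step 5: q <- ((p % -2) * (p - -2))   11111111
step 6: p <- (min(tid, p) // -3)     11111111

Answer: 7 steps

q: 0,0,-9,-9,-9,-9,-9,-9
p: 0,-1,-1,-1,-2,-2,-2,-3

steps = 7; useful = 50; efficiency = 50/56 = 25/28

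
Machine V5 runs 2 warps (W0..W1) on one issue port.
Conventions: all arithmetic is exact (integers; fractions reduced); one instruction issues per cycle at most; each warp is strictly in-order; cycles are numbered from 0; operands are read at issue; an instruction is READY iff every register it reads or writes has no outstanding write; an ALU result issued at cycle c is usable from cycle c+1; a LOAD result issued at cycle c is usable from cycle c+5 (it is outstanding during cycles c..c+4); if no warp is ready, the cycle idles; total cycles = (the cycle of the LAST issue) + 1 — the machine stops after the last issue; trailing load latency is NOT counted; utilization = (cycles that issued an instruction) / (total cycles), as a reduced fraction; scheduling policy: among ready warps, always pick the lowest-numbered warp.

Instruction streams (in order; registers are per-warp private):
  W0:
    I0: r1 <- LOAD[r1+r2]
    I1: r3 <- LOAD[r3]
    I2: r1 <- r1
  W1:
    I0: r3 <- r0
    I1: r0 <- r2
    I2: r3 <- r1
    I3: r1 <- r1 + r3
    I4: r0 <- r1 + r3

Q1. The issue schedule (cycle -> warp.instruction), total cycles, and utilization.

cycle 0: W0.I0
cycle 1: W0.I1
cycle 2: W1.I0
cycle 3: W1.I1
cycle 4: W1.I2
cycle 5: W0.I2
cycle 6: W1.I3
cycle 7: W1.I4

Answer: 8 cycles, utilization 1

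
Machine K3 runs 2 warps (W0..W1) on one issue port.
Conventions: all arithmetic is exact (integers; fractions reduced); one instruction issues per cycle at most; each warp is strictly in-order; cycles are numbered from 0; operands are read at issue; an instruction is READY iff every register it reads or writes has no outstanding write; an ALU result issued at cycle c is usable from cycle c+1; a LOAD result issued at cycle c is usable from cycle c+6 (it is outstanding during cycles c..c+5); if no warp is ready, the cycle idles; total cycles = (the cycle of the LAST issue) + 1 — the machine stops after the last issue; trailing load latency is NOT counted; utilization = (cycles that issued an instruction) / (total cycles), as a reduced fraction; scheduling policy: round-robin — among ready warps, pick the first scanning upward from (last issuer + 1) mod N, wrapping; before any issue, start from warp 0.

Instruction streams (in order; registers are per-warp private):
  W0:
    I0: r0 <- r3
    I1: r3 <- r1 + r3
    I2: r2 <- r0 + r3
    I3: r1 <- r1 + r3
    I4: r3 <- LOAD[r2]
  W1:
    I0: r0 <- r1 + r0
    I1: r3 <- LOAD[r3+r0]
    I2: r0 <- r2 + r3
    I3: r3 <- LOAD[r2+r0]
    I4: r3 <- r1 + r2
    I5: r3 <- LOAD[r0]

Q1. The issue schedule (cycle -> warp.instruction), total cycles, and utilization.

cycle 0: W0.I0
cycle 1: W1.I0
cycle 2: W0.I1
cycle 3: W1.I1
cycle 4: W0.I2
cycle 5: W0.I3
cycle 6: W0.I4
cycle 7: idle
cycle 8: idle
cycle 9: W1.I2
cycle 10: W1.I3
cycle 11: idle
cycle 12: idle
cycle 13: idle
cycle 14: idle
cycle 15: idle
cycle 16: W1.I4
cycle 17: W1.I5

Answer: 18 cycles, utilization 11/18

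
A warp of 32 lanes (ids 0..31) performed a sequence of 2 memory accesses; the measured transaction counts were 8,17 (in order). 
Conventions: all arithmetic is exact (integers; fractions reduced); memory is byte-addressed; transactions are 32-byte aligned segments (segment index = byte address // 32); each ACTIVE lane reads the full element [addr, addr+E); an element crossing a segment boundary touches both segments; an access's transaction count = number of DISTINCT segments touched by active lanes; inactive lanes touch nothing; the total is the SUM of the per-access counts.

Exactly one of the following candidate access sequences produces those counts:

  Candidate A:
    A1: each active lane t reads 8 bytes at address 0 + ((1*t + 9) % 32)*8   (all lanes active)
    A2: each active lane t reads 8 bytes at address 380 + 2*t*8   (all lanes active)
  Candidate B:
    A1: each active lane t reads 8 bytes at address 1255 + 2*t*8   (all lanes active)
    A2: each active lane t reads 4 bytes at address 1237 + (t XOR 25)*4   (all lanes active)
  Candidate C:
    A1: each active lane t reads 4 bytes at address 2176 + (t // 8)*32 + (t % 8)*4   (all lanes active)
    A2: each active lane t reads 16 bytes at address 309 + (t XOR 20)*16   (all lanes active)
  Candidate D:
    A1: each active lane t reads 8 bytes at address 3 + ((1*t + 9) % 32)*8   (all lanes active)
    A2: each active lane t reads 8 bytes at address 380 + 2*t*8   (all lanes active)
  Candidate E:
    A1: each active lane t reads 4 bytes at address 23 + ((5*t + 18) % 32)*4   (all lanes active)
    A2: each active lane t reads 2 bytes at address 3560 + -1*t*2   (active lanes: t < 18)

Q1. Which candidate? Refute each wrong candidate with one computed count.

B: A1 gives 16 transactions, not 8
C: A1 gives 4 transactions, not 8
D: A1 gives 9 transactions, not 8
E: A1 gives 5 transactions, not 8
A: all counts match (8,17)

Answer: A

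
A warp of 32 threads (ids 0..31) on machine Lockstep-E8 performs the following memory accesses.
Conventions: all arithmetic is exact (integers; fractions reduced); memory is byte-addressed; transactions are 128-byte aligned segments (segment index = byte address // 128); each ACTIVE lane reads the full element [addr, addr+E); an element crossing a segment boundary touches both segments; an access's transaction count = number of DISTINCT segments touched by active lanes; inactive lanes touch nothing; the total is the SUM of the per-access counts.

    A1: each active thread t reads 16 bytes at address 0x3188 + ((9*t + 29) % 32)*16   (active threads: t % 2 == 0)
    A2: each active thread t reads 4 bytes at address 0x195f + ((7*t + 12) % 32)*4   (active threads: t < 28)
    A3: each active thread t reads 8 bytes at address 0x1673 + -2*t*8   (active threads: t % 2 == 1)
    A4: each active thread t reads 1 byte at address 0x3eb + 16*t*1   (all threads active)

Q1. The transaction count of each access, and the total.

A1: 5 transactions
A2: 2 transactions
A3: 4 transactions
A4: 5 transactions

Answer: 5,2,4,5; total 16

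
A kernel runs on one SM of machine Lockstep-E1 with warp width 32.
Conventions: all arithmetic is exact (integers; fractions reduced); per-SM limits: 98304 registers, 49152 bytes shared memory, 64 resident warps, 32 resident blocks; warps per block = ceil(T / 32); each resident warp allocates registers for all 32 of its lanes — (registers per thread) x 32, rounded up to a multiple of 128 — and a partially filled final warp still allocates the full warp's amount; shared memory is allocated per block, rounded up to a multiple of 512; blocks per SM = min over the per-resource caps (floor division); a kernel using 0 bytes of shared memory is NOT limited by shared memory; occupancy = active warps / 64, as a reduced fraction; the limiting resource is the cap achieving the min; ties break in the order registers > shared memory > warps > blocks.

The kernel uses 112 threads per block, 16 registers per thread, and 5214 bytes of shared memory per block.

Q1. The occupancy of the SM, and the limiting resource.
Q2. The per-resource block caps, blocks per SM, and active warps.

Answer: occupancy 1/2, limited by shared memory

registers: 48 blocks
shared memory: 8 blocks
warps: 16 blocks
blocks: 32 blocks

Answer: 8 blocks, 32 active warps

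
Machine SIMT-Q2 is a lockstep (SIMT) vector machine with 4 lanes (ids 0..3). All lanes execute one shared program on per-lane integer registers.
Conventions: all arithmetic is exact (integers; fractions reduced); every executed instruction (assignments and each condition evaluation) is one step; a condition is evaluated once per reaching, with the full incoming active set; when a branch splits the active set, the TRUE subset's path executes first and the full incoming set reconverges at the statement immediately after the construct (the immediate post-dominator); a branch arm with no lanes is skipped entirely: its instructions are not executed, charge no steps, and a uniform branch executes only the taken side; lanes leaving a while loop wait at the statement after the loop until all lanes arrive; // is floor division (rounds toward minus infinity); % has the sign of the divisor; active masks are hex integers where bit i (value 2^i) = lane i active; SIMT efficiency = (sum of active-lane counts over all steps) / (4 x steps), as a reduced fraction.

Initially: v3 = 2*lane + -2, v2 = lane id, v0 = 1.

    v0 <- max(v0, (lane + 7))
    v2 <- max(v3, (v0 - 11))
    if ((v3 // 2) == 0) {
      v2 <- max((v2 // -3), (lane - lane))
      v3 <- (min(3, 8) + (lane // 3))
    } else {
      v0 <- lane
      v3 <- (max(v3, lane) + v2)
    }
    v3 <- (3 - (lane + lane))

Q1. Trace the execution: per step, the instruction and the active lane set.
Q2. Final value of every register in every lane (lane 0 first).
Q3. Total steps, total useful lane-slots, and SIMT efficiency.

step 0: v0 <- max(v0, (lane + 7))    0xf
step 1: v2 <- max(v3, (v0 - 11))     0xf
step 2: eval ((v3 // 2) == 0)        0xf
step 3: v2 <- max((v2 // -3), (lane - lane)) 0x2
step 4: v3 <- (min(3, 8) + (lane // 3)) 0x2
step 5: v0 <- lane                   0xd
step 6: v3 <- (max(v3, lane) + v2)   0xd
step 7: v3 <- (3 - (lane + lane))    0xf

Answer: 8 steps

v3: 3,1,-1,-3
v2: -2,0,2,4
v0: 0,8,2,3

steps = 8; useful = 24; efficiency = 24/32 = 3/4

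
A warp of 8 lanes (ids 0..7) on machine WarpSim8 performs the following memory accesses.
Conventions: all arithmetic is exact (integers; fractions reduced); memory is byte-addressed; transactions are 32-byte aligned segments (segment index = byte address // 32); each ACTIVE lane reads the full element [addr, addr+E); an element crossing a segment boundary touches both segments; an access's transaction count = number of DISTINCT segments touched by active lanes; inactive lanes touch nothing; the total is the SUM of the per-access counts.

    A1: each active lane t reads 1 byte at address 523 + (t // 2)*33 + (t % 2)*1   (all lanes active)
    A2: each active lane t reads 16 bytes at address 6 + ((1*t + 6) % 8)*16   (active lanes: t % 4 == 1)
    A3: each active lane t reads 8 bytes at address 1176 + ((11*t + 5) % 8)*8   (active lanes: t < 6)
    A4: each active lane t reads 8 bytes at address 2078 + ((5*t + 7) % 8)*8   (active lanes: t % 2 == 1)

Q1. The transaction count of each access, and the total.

A1: 4 transactions
A2: 4 transactions
A3: 3 transactions
A4: 3 transactions

Answer: 4,4,3,3; total 14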